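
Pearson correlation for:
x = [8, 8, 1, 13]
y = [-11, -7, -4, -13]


n=4, Σx=30, Σy=-35, Σxy=-317, Σx²=298, Σy²=355
r = (4×(-317) - 30×(-35))/√((4×298 - 30²)(4×355 - (-35)²))
= -218/√(292×195) = -218/√56940 ≈ -218/238.6210 ≈ -0.9136

r ≈ -0.9136


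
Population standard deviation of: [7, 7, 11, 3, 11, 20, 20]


Mean = 79/7
  (7-79/7)²=900/49
  (7-79/7)²=900/49
  (11-79/7)²=4/49
  (3-79/7)²=3364/49
  (11-79/7)²=4/49
  (20-79/7)²=3721/49
  (20-79/7)²=3721/49
Σ(x-μ)² = 1802/7
σ² = (1802/7)/7 = 1802/49

σ = √(1802/49) ≈ 6.0643


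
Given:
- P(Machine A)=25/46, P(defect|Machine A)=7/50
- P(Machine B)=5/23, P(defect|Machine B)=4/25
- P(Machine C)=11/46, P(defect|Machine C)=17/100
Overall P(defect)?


P(B) = Σ P(B|Aᵢ)×P(Aᵢ)
  7/50×25/46 = 7/92
  4/25×5/23 = 4/115
  17/100×11/46 = 187/4600
Sum = 697/4600

P(defect) = 697/4600 ≈ 15.15%


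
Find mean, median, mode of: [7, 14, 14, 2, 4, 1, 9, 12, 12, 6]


Sorted: [1, 2, 4, 6, 7, 9, 12, 12, 14, 14]
Mean = 81/10
Median = 8
Freq: {7: 1, 14: 2, 2: 1, 4: 1, 1: 1, 9: 1, 12: 2, 6: 1}
Mode: [12, 14]

Mean=81/10, Median=8, Mode=[12, 14]


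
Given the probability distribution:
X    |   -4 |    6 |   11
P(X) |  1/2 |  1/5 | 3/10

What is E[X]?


E[X] = Σ x·P(X=x)
= (-4)×(1/2) + (6)×(1/5) + (11)×(3/10)
= 5/2

E[X] = 5/2


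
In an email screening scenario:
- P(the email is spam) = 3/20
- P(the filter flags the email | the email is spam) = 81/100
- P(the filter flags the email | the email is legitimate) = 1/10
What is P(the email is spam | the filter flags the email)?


Using Bayes' theorem:
P(A|B) = P(B|A)·P(A) / P(B)

P(the filter flags the email) = 81/100 × 3/20 + 1/10 × 17/20
= 243/2000 + 17/200 = 413/2000

P(the email is spam|the filter flags the email) = (243/2000) / (413/2000) = 243/413

P(the email is spam|the filter flags the email) = 243/413 ≈ 58.84%


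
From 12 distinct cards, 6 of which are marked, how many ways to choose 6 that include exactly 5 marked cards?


Choose 5 of the 6 marked cards and 1 of the other 6 cards:
C(6,5)×C(6,1) = 6×6 = 36

36


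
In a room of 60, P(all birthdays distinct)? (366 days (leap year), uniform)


P(all different) = Π(366-i)/366 for i=0..59
= (366/366)×(365/366)×...×(307/366)
= 0.005966

P ≈ 0.0060 ≈ 0.60%


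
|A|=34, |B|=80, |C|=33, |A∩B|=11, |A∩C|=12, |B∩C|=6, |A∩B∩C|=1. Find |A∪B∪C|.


|A∪B∪C| = 34+80+33-11-12-6+1 = 119

|A∪B∪C| = 119


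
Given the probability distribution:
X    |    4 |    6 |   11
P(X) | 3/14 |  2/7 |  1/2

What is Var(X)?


E[X] = 113/14
E[X²] = 1039/14
Var(X) = E[X²] - (E[X])² = 1039/14 - 12769/196 = 1777/196

Var(X) = 1777/196 ≈ 9.0663


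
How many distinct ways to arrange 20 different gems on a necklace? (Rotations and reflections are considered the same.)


Free circular arrangements: rotations and reflections both identified.
(n-1)!/2 = 19!/2 = 121645100408832000/2 = 60822550204416000

60822550204416000


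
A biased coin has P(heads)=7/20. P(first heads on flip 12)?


Geometric: P(X=12) = (1-p)^(k-1)×p = (13/20)^11×7/20 = 12545122758259/4096000000000000

P(X=12) = 12545122758259/4096000000000000 ≈ 0.31%


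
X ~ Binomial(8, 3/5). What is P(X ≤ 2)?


P(X ≤ 2) = Σ P(X=i) for i=0..2
P(X=0) = 256/390625
P(X=1) = 3072/390625
P(X=2) = 16128/390625
Sum = 19456/390625

P(X ≤ 2) = 19456/390625 ≈ 4.98%


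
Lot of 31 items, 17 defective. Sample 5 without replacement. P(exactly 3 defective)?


Hypergeometric: C(17,3)×C(14,2)/C(31,5)
= 680×91/169911 = 8840/24273

P(X=3) = 8840/24273 ≈ 36.42%


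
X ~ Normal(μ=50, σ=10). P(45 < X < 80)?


z₁=(45-50)/10=-0.5, z₂=(80-50)/10=3.0
P = Φ(3.0) - Φ(-0.5) = 0.998650 - 0.308538 = 0.690112 ≈ 0.6901

P(45 < X < 80) ≈ 0.6901


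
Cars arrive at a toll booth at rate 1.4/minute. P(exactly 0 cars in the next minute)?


Poisson(λ=1.4): P(X=0) = e^(-λ)×λ^k/k!
= e^(-1.4) × 1.4^0 / 0!
≈ 0.2465969639 × 1 / 1 ≈ 0.246597

P(X=0) ≈ 0.246597 ≈ 24.66%


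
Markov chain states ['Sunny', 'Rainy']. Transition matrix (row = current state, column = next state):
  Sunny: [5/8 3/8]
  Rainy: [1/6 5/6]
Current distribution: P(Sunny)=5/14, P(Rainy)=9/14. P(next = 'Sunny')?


P(next=Sunny) = Σᵢ P(now=i)×P(i→Sunny)
= 5/14×5/8 + 9/14×1/6
= 25/112 + 3/28 = 37/112

P = 37/112 ≈ 0.3304


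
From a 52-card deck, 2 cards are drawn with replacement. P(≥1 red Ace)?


P(not a red Ace) = 50/52 = 25/26
P(none in 2 draws) = (25/26)^2 = 625/676
P(≥1 red Ace) = 1 - 625/676 = 51/676

P = 51/676 ≈ 7.54%


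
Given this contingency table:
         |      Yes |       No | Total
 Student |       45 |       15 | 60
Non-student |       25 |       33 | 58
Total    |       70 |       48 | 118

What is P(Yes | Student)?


P(Yes | Student) = 45/(45+15) = 45/60 = 3/4

P(Yes|Student) = 3/4 ≈ 75.00%


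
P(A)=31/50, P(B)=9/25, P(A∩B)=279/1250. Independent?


P(A)×P(B) = 279/1250
P(A∩B) = 279/1250
Equal ✓ → Independent

Yes, independent


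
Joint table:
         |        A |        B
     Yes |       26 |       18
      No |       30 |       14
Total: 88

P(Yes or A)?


P(Yes∨A) = P(Yes) + P(A) - P(Yes∧A)
= (44 + 56 - 26)/88 = 74/88 = 37/44

P = 37/44 ≈ 84.09%


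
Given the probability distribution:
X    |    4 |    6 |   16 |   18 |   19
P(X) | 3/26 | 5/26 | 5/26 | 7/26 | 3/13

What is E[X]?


E[X] = Σ x·P(X=x)
= (4)×(3/26) + (6)×(5/26) + (16)×(5/26) + (18)×(7/26) + (19)×(3/13)
= 181/13

E[X] = 181/13


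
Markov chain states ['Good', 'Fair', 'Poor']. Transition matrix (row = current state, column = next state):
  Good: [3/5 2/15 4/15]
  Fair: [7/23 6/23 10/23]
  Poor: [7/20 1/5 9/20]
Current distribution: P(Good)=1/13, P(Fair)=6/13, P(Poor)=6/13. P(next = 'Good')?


P(next=Good) = Σᵢ P(now=i)×P(i→Good)
= 1/13×3/5 + 6/13×7/23 + 6/13×7/20
= 3/65 + 42/299 + 21/130 = 1041/2990

P = 1041/2990 ≈ 0.3482


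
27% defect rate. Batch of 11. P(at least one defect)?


P(all good) = (73/100)^11 = 313726685568359708377/10000000000000000000000
P(≥1 defect) = 9686273314431640291623/10000000000000000000000

P = 9686273314431640291623/10000000000000000000000 ≈ 96.86%


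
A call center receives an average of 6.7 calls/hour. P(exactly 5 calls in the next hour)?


Poisson(λ=6.7): P(X=5) = e^(-λ)×λ^k/k!
= e^(-6.7) × 6.7^5 / 5!
≈ 0.001230911903 × 13501.25107 / 120 ≈ 0.138490

P(X=5) ≈ 0.138490 ≈ 13.85%


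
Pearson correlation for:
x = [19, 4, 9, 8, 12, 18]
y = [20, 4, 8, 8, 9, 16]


n=6, Σx=70, Σy=65, Σxy=928, Σx²=990, Σy²=881
r = (6×928 - 70×65)/√((6×990 - 70²)(6×881 - 65²))
= 1018/√(1040×1061) = 1018/√1103440 ≈ 1018/1050.4475 ≈ 0.9691

r ≈ 0.9691


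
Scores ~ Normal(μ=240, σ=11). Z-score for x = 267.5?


z = (x - μ)/σ = (267.5 - 240)/11 = 2.5

z = 2.5


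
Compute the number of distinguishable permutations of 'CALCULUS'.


Letters: 8, freq: {'C': 2, 'A': 1, 'L': 2, 'U': 2, 'S': 1}
8!/(2!×1!×2!×2!×1!) = 40320/8 = 5040

5040


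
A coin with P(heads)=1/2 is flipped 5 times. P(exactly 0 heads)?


Binomial: P(X=0) = C(5,0)×p^0×(1-p)^5
= 1 × 1 × 1/32 = 1/32

P(X=0) = 1/32 ≈ 3.12%


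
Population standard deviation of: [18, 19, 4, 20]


Mean = 61/4
  (18-61/4)²=121/16
  (19-61/4)²=225/16
  (4-61/4)²=2025/16
  (20-61/4)²=361/16
Σ(x-μ)² = 683/4
σ² = (683/4)/4 = 683/16

σ = √(683/16) ≈ 6.5336


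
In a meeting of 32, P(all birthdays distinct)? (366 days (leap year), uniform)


P(all different) = Π(366-i)/366 for i=0..31
= (366/366)×(365/366)×...×(335/366)
= 0.247626

P ≈ 0.2476 ≈ 24.76%


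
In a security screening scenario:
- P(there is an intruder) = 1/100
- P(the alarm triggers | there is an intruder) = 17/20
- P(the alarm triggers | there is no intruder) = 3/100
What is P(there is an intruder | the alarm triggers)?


Using Bayes' theorem:
P(A|B) = P(B|A)·P(A) / P(B)

P(the alarm triggers) = 17/20 × 1/100 + 3/100 × 99/100
= 17/2000 + 297/10000 = 191/5000

P(there is an intruder|the alarm triggers) = (17/2000) / (191/5000) = 85/382

P(there is an intruder|the alarm triggers) = 85/382 ≈ 22.25%


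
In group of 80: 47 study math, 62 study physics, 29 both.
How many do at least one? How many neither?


|A∪B| = 47+62-29 = 80
Neither = 80-80 = 0

At least one: 80; Neither: 0


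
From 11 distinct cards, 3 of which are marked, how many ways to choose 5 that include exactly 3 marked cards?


Choose 3 of the 3 marked cards and 2 of the other 8 cards:
C(3,3)×C(8,2) = 1×28 = 28

28


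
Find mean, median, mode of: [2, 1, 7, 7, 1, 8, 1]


Sorted: [1, 1, 1, 2, 7, 7, 8]
Mean = 27/7
Median = 2
Freq: {2: 1, 1: 3, 7: 2, 8: 1}
Mode: [1]

Mean=27/7, Median=2, Mode=1


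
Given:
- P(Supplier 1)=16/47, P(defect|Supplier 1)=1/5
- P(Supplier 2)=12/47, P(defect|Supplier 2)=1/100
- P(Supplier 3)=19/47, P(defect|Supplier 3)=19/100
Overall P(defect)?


P(B) = Σ P(B|Aᵢ)×P(Aᵢ)
  1/5×16/47 = 16/235
  1/100×12/47 = 3/1175
  19/100×19/47 = 361/4700
Sum = 693/4700

P(defect) = 693/4700 ≈ 14.74%


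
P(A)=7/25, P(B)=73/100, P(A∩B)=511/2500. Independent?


P(A)×P(B) = 511/2500
P(A∩B) = 511/2500
Equal ✓ → Independent

Yes, independent


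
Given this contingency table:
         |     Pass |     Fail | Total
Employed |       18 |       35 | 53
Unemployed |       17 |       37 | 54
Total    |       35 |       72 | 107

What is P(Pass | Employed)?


P(Pass | Employed) = 18/(18+35) = 18/53

P(Pass|Employed) = 18/53 ≈ 33.96%


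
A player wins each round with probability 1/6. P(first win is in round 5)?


Geometric: P(X=5) = (1-p)^(k-1)×p = (5/6)^4×1/6 = 625/7776

P(X=5) = 625/7776 ≈ 8.04%


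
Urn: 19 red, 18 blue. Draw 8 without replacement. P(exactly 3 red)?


Hypergeometric: C(19,3)×C(18,5)/C(37,8)
= 969×8568/38608020 = 13566/63085

P(X=3) = 13566/63085 ≈ 21.50%


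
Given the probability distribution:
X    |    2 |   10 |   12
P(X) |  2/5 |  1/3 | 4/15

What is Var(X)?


E[X] = 22/3
E[X²] = 220/3
Var(X) = E[X²] - (E[X])² = 220/3 - 484/9 = 176/9

Var(X) = 176/9 ≈ 19.5556


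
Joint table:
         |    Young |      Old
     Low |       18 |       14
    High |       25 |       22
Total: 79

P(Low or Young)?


P(Low∨Young) = P(Low) + P(Young) - P(Low∧Young)
= (32 + 43 - 18)/79 = 57/79

P = 57/79 ≈ 72.15%


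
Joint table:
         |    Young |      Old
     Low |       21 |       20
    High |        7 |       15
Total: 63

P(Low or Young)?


P(Low∨Young) = P(Low) + P(Young) - P(Low∧Young)
= (41 + 28 - 21)/63 = 48/63 = 16/21

P = 16/21 ≈ 76.19%


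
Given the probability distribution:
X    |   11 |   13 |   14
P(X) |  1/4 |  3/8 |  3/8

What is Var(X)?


E[X] = 103/8
E[X²] = 1337/8
Var(X) = E[X²] - (E[X])² = 1337/8 - 10609/64 = 87/64

Var(X) = 87/64 ≈ 1.3594


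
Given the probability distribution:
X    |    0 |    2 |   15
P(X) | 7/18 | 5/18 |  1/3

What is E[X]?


E[X] = Σ x·P(X=x)
= (0)×(7/18) + (2)×(5/18) + (15)×(1/3)
= 50/9

E[X] = 50/9


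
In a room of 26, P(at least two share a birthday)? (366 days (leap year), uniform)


P(all different) = Π(366-i)/366 for i=0..25
= 0.402786
P(match) = 1 - 0.402786 = 0.597214

P ≈ 0.5972 ≈ 59.72%


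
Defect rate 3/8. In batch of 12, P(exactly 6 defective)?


Binomial: P(X=6) = C(12,6)×p^6×(1-p)^6
= 924 × 729/262144 × 15625/262144 = 2631234375/17179869184

P(X=6) = 2631234375/17179869184 ≈ 15.32%


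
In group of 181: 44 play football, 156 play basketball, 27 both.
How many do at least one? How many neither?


|A∪B| = 44+156-27 = 173
Neither = 181-173 = 8

At least one: 173; Neither: 8


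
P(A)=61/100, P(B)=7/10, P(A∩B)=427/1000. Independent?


P(A)×P(B) = 427/1000
P(A∩B) = 427/1000
Equal ✓ → Independent

Yes, independent


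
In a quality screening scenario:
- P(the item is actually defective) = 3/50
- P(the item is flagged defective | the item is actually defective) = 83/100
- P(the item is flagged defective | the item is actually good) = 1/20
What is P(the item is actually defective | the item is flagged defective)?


Using Bayes' theorem:
P(A|B) = P(B|A)·P(A) / P(B)

P(the item is flagged defective) = 83/100 × 3/50 + 1/20 × 47/50
= 249/5000 + 47/1000 = 121/1250

P(the item is actually defective|the item is flagged defective) = (249/5000) / (121/1250) = 249/484

P(the item is actually defective|the item is flagged defective) = 249/484 ≈ 51.45%


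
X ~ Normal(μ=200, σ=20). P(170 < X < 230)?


z₁=(170-200)/20=-1.5, z₂=(230-200)/20=1.5
P = Φ(1.5) - Φ(-1.5) = 0.933193 - 0.066807 = 0.866386 ≈ 0.8664

P(170 < X < 230) ≈ 0.8664


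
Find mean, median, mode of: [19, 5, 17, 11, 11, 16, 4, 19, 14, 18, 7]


Sorted: [4, 5, 7, 11, 11, 14, 16, 17, 18, 19, 19]
Mean = 141/11
Median = 14
Freq: {19: 2, 5: 1, 17: 1, 11: 2, 16: 1, 4: 1, 14: 1, 18: 1, 7: 1}
Mode: [11, 19]

Mean=141/11, Median=14, Mode=[11, 19]


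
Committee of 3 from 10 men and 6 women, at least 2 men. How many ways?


Count by #men:
  2M,1W: C(10,2)×C(6,1)=270
  3M,0W: C(10,3)×C(6,0)=120
Total = 390

390


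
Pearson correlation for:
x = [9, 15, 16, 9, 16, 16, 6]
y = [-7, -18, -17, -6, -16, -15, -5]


n=7, Σx=87, Σy=-84, Σxy=-1185, Σx²=1191, Σy²=1204
r = (7×(-1185) - 87×(-84))/√((7×1191 - 87²)(7×1204 - (-84)²))
= -987/√(768×1372) = -987/√1053696 ≈ -987/1026.4970 ≈ -0.9615

r ≈ -0.9615


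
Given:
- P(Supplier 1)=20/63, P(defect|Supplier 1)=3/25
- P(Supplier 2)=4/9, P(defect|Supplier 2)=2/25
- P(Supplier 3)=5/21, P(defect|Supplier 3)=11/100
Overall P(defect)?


P(B) = Σ P(B|Aᵢ)×P(Aᵢ)
  3/25×20/63 = 4/105
  2/25×4/9 = 8/225
  11/100×5/21 = 11/420
Sum = 629/6300

P(defect) = 629/6300 ≈ 9.98%


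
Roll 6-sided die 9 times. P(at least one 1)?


P(no 1)^9 = (5/6)^9 = 1953125/10077696
P(≥1) = 1 - 1953125/10077696 = 8124571/10077696

P = 8124571/10077696 ≈ 80.62%


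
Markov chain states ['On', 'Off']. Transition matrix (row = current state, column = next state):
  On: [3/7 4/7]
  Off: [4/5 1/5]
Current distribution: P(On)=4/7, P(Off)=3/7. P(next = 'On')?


P(next=On) = Σᵢ P(now=i)×P(i→On)
= 4/7×3/7 + 3/7×4/5
= 12/49 + 12/35 = 144/245

P = 144/245 ≈ 0.5878


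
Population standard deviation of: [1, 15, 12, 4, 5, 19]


Mean = 56/6 = 28/3
  (1-28/3)²=625/9
  (15-28/3)²=289/9
  (12-28/3)²=64/9
  (4-28/3)²=256/9
  (5-28/3)²=169/9
  (19-28/3)²=841/9
Σ(x-μ)² = 748/3
σ² = (748/3)/6 = 374/9

σ = √(374/9) ≈ 6.4464


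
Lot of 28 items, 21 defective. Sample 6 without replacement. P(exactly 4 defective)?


Hypergeometric: C(21,4)×C(7,2)/C(28,6)
= 5985×21/376740 = 399/1196

P(X=4) = 399/1196 ≈ 33.36%


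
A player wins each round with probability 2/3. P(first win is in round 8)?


Geometric: P(X=8) = (1-p)^(k-1)×p = (1/3)^7×2/3 = 2/6561

P(X=8) = 2/6561 ≈ 0.03%


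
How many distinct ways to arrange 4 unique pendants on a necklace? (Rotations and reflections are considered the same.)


Free circular arrangements: rotations and reflections both identified.
(n-1)!/2 = 3!/2 = 6/2 = 3

3


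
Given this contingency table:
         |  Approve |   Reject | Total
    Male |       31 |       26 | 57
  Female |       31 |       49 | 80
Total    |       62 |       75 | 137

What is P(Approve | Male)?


P(Approve | Male) = 31/(31+26) = 31/57

P(Approve|Male) = 31/57 ≈ 54.39%


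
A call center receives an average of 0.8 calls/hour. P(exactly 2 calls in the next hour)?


Poisson(λ=0.8): P(X=2) = e^(-λ)×λ^k/k!
= e^(-0.8) × 0.8^2 / 2!
≈ 0.4493289641 × 0.64 / 2 ≈ 0.143785

P(X=2) ≈ 0.143785 ≈ 14.38%


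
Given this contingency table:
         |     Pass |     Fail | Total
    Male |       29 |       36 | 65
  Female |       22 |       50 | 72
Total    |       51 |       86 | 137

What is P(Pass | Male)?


P(Pass | Male) = 29/(29+36) = 29/65

P(Pass|Male) = 29/65 ≈ 44.62%


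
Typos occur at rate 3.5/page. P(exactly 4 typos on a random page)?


Poisson(λ=3.5): P(X=4) = e^(-λ)×λ^k/k!
= e^(-3.5) × 3.5^4 / 4!
≈ 0.03019738342 × 150.0625 / 24 ≈ 0.188812

P(X=4) ≈ 0.188812 ≈ 18.88%


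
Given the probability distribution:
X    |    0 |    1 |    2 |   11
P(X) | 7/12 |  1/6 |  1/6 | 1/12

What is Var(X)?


E[X] = 17/12
E[X²] = 131/12
Var(X) = E[X²] - (E[X])² = 131/12 - 289/144 = 1283/144

Var(X) = 1283/144 ≈ 8.9097


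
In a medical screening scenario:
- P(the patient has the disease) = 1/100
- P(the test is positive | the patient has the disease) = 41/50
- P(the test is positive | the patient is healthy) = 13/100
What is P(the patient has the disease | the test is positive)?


Using Bayes' theorem:
P(A|B) = P(B|A)·P(A) / P(B)

P(the test is positive) = 41/50 × 1/100 + 13/100 × 99/100
= 41/5000 + 1287/10000 = 1369/10000

P(the patient has the disease|the test is positive) = (41/5000) / (1369/10000) = 82/1369

P(the patient has the disease|the test is positive) = 82/1369 ≈ 5.99%


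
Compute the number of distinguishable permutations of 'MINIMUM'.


Letters: 7, freq: {'M': 3, 'I': 2, 'N': 1, 'U': 1}
7!/(3!×2!×1!×1!) = 5040/12 = 420

420


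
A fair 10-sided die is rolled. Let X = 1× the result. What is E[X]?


E[die] = (1+10)/2 = 11/2
E[X] = 1 × 11/2 = 11/2

E[X] = 11/2


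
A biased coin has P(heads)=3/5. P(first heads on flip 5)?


Geometric: P(X=5) = (1-p)^(k-1)×p = (2/5)^4×3/5 = 48/3125

P(X=5) = 48/3125 ≈ 1.54%


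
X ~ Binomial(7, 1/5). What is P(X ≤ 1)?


P(X ≤ 1) = Σ P(X=i) for i=0..1
P(X=0) = 16384/78125
P(X=1) = 28672/78125
Sum = 45056/78125

P(X ≤ 1) = 45056/78125 ≈ 57.67%


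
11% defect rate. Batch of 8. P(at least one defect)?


P(all good) = (89/100)^8 = 3936588805702081/10000000000000000
P(≥1 defect) = 6063411194297919/10000000000000000

P = 6063411194297919/10000000000000000 ≈ 60.63%


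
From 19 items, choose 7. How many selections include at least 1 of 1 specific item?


Complement: C(19,7) - C(18,7) = 50388 - 31824 = 18564

18564


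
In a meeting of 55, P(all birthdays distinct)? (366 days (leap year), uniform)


P(all different) = Π(366-i)/366 for i=0..54
= (366/366)×(365/366)×...×(312/366)
= 0.013909

P ≈ 0.0139 ≈ 1.39%


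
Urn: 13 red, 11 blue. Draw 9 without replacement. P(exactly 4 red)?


Hypergeometric: C(13,4)×C(11,5)/C(24,9)
= 715×462/1307504 = 15015/59432

P(X=4) = 15015/59432 ≈ 25.26%


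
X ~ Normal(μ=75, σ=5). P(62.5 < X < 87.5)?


z₁=(62.5-75)/5=-2.5, z₂=(87.5-75)/5=2.5
P = Φ(2.5) - Φ(-2.5) = 0.993790 - 0.006210 = 0.987580 ≈ 0.9876

P(62.5 < X < 87.5) ≈ 0.9876


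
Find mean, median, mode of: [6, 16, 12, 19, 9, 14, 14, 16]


Sorted: [6, 9, 12, 14, 14, 16, 16, 19]
Mean = 106/8 = 53/4
Median = 14
Freq: {6: 1, 16: 2, 12: 1, 19: 1, 9: 1, 14: 2}
Mode: [14, 16]

Mean=53/4, Median=14, Mode=[14, 16]


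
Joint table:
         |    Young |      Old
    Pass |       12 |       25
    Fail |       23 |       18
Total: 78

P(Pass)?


P(Pass) = (12+25)/78 = 37/78

P(Pass) = 37/78 ≈ 47.44%


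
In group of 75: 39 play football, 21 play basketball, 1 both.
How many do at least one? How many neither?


|A∪B| = 39+21-1 = 59
Neither = 75-59 = 16

At least one: 59; Neither: 16


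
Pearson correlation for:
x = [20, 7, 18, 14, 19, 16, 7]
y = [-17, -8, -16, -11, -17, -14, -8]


n=7, Σx=101, Σy=-91, Σxy=-1441, Σx²=1635, Σy²=1279
r = (7×(-1441) - 101×(-91))/√((7×1635 - 101²)(7×1279 - (-91)²))
= -896/√(1244×672) = -896/√835968 ≈ -896/914.3129 ≈ -0.9800

r ≈ -0.9800


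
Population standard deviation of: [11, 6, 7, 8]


Mean = 32/4 = 8
  (11-8)²=9
  (6-8)²=4
  (7-8)²=1
  (8-8)²=0
Σ(x-μ)² = 14
σ² = 14/4 = 7/2

σ = √(7/2) ≈ 1.8708


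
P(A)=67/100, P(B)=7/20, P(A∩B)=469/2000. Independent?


P(A)×P(B) = 469/2000
P(A∩B) = 469/2000
Equal ✓ → Independent

Yes, independent


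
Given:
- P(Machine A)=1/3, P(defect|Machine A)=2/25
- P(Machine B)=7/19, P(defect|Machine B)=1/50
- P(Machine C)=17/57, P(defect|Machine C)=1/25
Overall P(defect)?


P(B) = Σ P(B|Aᵢ)×P(Aᵢ)
  2/25×1/3 = 2/75
  1/50×7/19 = 7/950
  1/25×17/57 = 17/1425
Sum = 131/2850

P(defect) = 131/2850 ≈ 4.60%


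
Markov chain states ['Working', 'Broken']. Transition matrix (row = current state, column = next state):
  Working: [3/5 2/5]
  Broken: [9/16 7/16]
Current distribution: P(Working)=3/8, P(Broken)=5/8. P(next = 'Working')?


P(next=Working) = Σᵢ P(now=i)×P(i→Working)
= 3/8×3/5 + 5/8×9/16
= 9/40 + 45/128 = 369/640

P = 369/640 ≈ 0.5766


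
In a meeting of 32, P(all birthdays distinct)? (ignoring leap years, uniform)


P(all different) = Π(365-i)/365 for i=0..31
= (365/365)×(364/365)×...×(334/365)
= 0.246652

P ≈ 0.2467 ≈ 24.67%


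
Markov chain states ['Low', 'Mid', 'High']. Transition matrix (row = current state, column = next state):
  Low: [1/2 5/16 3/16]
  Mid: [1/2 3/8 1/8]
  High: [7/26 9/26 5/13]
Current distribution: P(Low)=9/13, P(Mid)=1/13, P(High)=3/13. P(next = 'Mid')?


P(next=Mid) = Σᵢ P(now=i)×P(i→Mid)
= 9/13×5/16 + 1/13×3/8 + 3/13×9/26
= 45/208 + 3/104 + 27/338 = 879/2704

P = 879/2704 ≈ 0.3251


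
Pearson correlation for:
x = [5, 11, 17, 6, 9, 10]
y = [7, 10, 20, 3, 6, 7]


n=6, Σx=58, Σy=53, Σxy=627, Σx²=652, Σy²=643
r = (6×627 - 58×53)/√((6×652 - 58²)(6×643 - 53²))
= 688/√(548×1049) = 688/√574852 ≈ 688/758.1899 ≈ 0.9074

r ≈ 0.9074


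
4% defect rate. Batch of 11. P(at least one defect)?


P(all good) = (24/25)^11 = 1521681143169024/2384185791015625
P(≥1 defect) = 862504647846601/2384185791015625

P = 862504647846601/2384185791015625 ≈ 36.18%


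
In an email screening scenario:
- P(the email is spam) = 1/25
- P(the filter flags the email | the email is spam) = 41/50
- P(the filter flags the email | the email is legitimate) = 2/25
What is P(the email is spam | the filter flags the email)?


Using Bayes' theorem:
P(A|B) = P(B|A)·P(A) / P(B)

P(the filter flags the email) = 41/50 × 1/25 + 2/25 × 24/25
= 41/1250 + 48/625 = 137/1250

P(the email is spam|the filter flags the email) = (41/1250) / (137/1250) = 41/137

P(the email is spam|the filter flags the email) = 41/137 ≈ 29.93%


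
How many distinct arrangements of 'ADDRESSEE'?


Letters: 9, freq: {'A': 1, 'D': 2, 'R': 1, 'E': 3, 'S': 2}
9!/(1!×2!×1!×3!×2!) = 362880/24 = 15120

15120


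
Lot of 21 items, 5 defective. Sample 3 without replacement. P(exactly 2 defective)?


Hypergeometric: C(5,2)×C(16,1)/C(21,3)
= 10×16/1330 = 16/133

P(X=2) = 16/133 ≈ 12.03%


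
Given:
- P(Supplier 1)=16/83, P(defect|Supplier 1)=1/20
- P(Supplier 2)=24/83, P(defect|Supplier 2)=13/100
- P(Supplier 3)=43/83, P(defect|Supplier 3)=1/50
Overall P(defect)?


P(B) = Σ P(B|Aᵢ)×P(Aᵢ)
  1/20×16/83 = 4/415
  13/100×24/83 = 78/2075
  1/50×43/83 = 43/4150
Sum = 239/4150

P(defect) = 239/4150 ≈ 5.76%


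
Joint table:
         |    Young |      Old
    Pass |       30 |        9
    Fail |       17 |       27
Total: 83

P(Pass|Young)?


P(Pass|Young) = 30/(30+17) = 30/47

P = 30/47 ≈ 63.83%


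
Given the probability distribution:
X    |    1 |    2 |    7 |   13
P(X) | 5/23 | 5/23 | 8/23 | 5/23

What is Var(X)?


E[X] = 136/23
E[X²] = 1262/23
Var(X) = E[X²] - (E[X])² = 1262/23 - 18496/529 = 10530/529

Var(X) = 10530/529 ≈ 19.9055


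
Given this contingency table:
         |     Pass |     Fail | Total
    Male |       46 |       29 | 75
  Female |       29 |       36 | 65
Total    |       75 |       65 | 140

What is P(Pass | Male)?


P(Pass | Male) = 46/(46+29) = 46/75

P(Pass|Male) = 46/75 ≈ 61.33%


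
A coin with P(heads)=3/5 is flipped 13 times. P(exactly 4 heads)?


Binomial: P(X=4) = C(13,4)×p^4×(1-p)^9
= 715 × 81/625 × 512/1953125 = 5930496/244140625

P(X=4) = 5930496/244140625 ≈ 2.43%


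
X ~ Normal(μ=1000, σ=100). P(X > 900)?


z = (900-1000)/100 = -1.0
P(X > 900) = 1 - P(Z ≤ -1.0) = 1 - 0.1587 = 0.8413

P(X > 900) ≈ 0.8413


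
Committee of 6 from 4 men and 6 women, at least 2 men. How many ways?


Count by #men:
  2M,4W: C(4,2)×C(6,4)=90
  3M,3W: C(4,3)×C(6,3)=80
  4M,2W: C(4,4)×C(6,2)=15
Total = 185

185


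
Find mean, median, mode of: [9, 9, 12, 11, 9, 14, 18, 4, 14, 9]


Sorted: [4, 9, 9, 9, 9, 11, 12, 14, 14, 18]
Mean = 109/10
Median = 10
Freq: {9: 4, 12: 1, 11: 1, 14: 2, 18: 1, 4: 1}
Mode: [9]

Mean=109/10, Median=10, Mode=9


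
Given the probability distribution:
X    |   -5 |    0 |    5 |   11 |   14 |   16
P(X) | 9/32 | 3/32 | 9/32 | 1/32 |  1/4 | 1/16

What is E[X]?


E[X] = Σ x·P(X=x)
= (-5)×(9/32) + (0)×(3/32) + (5)×(9/32) + (11)×(1/32) + (14)×(1/4) + (16)×(1/16)
= 155/32

E[X] = 155/32


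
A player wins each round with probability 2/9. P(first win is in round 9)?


Geometric: P(X=9) = (1-p)^(k-1)×p = (7/9)^8×2/9 = 11529602/387420489

P(X=9) = 11529602/387420489 ≈ 2.98%


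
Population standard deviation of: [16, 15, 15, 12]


Mean = 58/4 = 29/2
  (16-29/2)²=9/4
  (15-29/2)²=1/4
  (15-29/2)²=1/4
  (12-29/2)²=25/4
Σ(x-μ)² = 9
σ² = 9/4

σ = √(9/4) ≈ 1.5000


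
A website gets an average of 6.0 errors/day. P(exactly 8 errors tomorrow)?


Poisson(λ=6.0): P(X=8) = e^(-λ)×λ^k/k!
= e^(-6.0) × 6.0^8 / 8!
≈ 0.002478752177 × 1679616 / 40320 ≈ 0.103258

P(X=8) ≈ 0.103258 ≈ 10.33%


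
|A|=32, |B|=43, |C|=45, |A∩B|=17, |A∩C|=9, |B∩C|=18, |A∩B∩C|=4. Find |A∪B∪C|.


|A∪B∪C| = 32+43+45-17-9-18+4 = 80

|A∪B∪C| = 80


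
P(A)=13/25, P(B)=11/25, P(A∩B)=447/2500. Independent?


P(A)×P(B) = 143/625
P(A∩B) = 447/2500
Not equal → NOT independent

No, not independent


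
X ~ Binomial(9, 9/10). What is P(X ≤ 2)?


P(X ≤ 2) = Σ P(X=i) for i=0..2
P(X=0) = 1/1000000000
P(X=1) = 81/1000000000
P(X=2) = 729/250000000
Sum = 1499/500000000

P(X ≤ 2) = 1499/500000000 ≈ 0.00%


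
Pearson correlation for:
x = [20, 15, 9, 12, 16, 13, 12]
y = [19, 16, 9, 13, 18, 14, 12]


n=7, Σx=97, Σy=101, Σxy=1471, Σx²=1419, Σy²=1531
r = (7×1471 - 97×101)/√((7×1419 - 97²)(7×1531 - 101²))
= 500/√(524×516) = 500/√270384 ≈ 500/519.9846 ≈ 0.9616

r ≈ 0.9616


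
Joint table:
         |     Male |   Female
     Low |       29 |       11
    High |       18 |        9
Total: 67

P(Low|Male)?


P(Low|Male) = 29/(29+18) = 29/47

P = 29/47 ≈ 61.70%


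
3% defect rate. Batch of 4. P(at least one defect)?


P(all good) = (97/100)^4 = 88529281/100000000
P(≥1 defect) = 11470719/100000000

P = 11470719/100000000 ≈ 11.47%


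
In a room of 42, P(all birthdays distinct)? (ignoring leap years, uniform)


P(all different) = Π(365-i)/365 for i=0..41
= (365/365)×(364/365)×...×(324/365)
= 0.085970

P ≈ 0.0860 ≈ 8.60%


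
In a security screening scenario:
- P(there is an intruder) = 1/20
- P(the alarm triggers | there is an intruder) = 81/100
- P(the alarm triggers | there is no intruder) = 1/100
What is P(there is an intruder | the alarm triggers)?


Using Bayes' theorem:
P(A|B) = P(B|A)·P(A) / P(B)

P(the alarm triggers) = 81/100 × 1/20 + 1/100 × 19/20
= 81/2000 + 19/2000 = 1/20

P(there is an intruder|the alarm triggers) = (81/2000) / (1/20) = 81/100

P(there is an intruder|the alarm triggers) = 81/100 ≈ 81.00%


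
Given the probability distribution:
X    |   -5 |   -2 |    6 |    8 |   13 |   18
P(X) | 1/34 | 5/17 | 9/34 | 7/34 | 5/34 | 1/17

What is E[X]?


E[X] = Σ x·P(X=x)
= (-5)×(1/34) + (-2)×(5/17) + (6)×(9/34) + (8)×(7/34) + (13)×(5/34) + (18)×(1/17)
= 93/17

E[X] = 93/17


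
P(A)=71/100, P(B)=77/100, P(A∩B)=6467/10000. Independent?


P(A)×P(B) = 5467/10000
P(A∩B) = 6467/10000
Not equal → NOT independent

No, not independent


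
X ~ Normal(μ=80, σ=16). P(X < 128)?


z = (128-80)/16 = 3.0
P(Z < 3.0) = 0.9987

P(X < 128) ≈ 0.9987


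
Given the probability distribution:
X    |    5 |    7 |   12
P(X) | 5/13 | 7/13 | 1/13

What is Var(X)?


E[X] = 86/13
E[X²] = 612/13
Var(X) = E[X²] - (E[X])² = 612/13 - 7396/169 = 560/169

Var(X) = 560/169 ≈ 3.3136


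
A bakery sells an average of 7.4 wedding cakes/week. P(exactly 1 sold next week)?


Poisson(λ=7.4): P(X=1) = e^(-λ)×λ^k/k!
= e^(-7.4) × 7.4^1 / 1!
≈ 0.0006112527611 × 7.4 / 1 ≈ 0.004523

P(X=1) ≈ 0.004523 ≈ 0.45%


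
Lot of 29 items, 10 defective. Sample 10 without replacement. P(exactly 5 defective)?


Hypergeometric: C(10,5)×C(19,5)/C(29,10)
= 252×11628/20030010 = 69768/476905

P(X=5) = 69768/476905 ≈ 14.63%


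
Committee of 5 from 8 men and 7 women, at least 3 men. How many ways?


Count by #men:
  3M,2W: C(8,3)×C(7,2)=1176
  4M,1W: C(8,4)×C(7,1)=490
  5M,0W: C(8,5)×C(7,0)=56
Total = 1722

1722


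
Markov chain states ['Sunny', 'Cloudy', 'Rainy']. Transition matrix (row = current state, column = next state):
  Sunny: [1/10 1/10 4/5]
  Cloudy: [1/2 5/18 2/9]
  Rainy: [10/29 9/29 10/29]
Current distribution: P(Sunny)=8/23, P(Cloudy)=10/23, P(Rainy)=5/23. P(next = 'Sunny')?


P(next=Sunny) = Σᵢ P(now=i)×P(i→Sunny)
= 8/23×1/10 + 10/23×1/2 + 5/23×10/29
= 4/115 + 5/23 + 50/667 = 1091/3335

P = 1091/3335 ≈ 0.3271


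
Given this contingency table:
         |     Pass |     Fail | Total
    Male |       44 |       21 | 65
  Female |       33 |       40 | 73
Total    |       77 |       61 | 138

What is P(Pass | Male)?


P(Pass | Male) = 44/(44+21) = 44/65

P(Pass|Male) = 44/65 ≈ 67.69%


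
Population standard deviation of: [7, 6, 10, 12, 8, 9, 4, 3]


Mean = 59/8
  (7-59/8)²=9/64
  (6-59/8)²=121/64
  (10-59/8)²=441/64
  (12-59/8)²=1369/64
  (8-59/8)²=25/64
  (9-59/8)²=169/64
  (4-59/8)²=729/64
  (3-59/8)²=1225/64
Σ(x-μ)² = 511/8
σ² = (511/8)/8 = 511/64

σ = √(511/64) ≈ 2.8257


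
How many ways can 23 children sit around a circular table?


Circular arrangements of 23 distinct objects: fix one position to break rotational symmetry.
(n-1)! = 22! = 1124000727777607680000

1124000727777607680000


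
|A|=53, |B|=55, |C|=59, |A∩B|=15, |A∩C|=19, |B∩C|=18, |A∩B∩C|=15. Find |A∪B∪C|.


|A∪B∪C| = 53+55+59-15-19-18+15 = 130

|A∪B∪C| = 130


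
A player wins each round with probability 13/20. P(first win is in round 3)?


Geometric: P(X=3) = (1-p)^(k-1)×p = (7/20)^2×13/20 = 637/8000

P(X=3) = 637/8000 ≈ 7.96%


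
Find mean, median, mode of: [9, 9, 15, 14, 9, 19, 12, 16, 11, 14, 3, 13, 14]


Sorted: [3, 9, 9, 9, 11, 12, 13, 14, 14, 14, 15, 16, 19]
Mean = 158/13
Median = 13
Freq: {9: 3, 15: 1, 14: 3, 19: 1, 12: 1, 16: 1, 11: 1, 3: 1, 13: 1}
Mode: [9, 14]

Mean=158/13, Median=13, Mode=[9, 14]


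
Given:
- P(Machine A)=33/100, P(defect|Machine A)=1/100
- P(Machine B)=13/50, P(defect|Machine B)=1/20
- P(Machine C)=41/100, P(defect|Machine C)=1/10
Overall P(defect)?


P(B) = Σ P(B|Aᵢ)×P(Aᵢ)
  1/100×33/100 = 33/10000
  1/20×13/50 = 13/1000
  1/10×41/100 = 41/1000
Sum = 573/10000

P(defect) = 573/10000 ≈ 5.73%


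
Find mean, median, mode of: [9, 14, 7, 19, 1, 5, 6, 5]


Sorted: [1, 5, 5, 6, 7, 9, 14, 19]
Mean = 66/8 = 33/4
Median = 13/2
Freq: {9: 1, 14: 1, 7: 1, 19: 1, 1: 1, 5: 2, 6: 1}
Mode: [5]

Mean=33/4, Median=13/2, Mode=5


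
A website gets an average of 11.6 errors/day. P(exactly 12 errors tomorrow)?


Poisson(λ=11.6): P(X=12) = e^(-λ)×λ^k/k!
= e^(-11.6) × 11.6^12 / 12!
≈ 9.166087736e-06 × 5.93602704183e+12 / 479001600 ≈ 0.113591

P(X=12) ≈ 0.113591 ≈ 11.36%


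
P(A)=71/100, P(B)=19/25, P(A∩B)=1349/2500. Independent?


P(A)×P(B) = 1349/2500
P(A∩B) = 1349/2500
Equal ✓ → Independent

Yes, independent


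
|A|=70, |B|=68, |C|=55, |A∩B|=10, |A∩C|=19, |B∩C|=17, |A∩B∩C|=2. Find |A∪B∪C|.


|A∪B∪C| = 70+68+55-10-19-17+2 = 149

|A∪B∪C| = 149


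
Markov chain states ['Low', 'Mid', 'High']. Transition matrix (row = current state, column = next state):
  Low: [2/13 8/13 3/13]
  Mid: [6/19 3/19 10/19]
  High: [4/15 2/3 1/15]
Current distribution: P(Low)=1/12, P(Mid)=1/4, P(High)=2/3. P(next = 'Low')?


P(next=Low) = Σᵢ P(now=i)×P(i→Low)
= 1/12×2/13 + 1/4×6/19 + 2/3×4/15
= 1/78 + 3/38 + 8/45 = 2996/11115

P = 2996/11115 ≈ 0.2695


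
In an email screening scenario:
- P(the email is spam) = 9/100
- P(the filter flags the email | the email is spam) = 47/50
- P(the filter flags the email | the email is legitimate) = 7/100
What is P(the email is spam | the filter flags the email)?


Using Bayes' theorem:
P(A|B) = P(B|A)·P(A) / P(B)

P(the filter flags the email) = 47/50 × 9/100 + 7/100 × 91/100
= 423/5000 + 637/10000 = 1483/10000

P(the email is spam|the filter flags the email) = (423/5000) / (1483/10000) = 846/1483

P(the email is spam|the filter flags the email) = 846/1483 ≈ 57.05%


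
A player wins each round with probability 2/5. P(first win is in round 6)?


Geometric: P(X=6) = (1-p)^(k-1)×p = (3/5)^5×2/5 = 486/15625

P(X=6) = 486/15625 ≈ 3.11%


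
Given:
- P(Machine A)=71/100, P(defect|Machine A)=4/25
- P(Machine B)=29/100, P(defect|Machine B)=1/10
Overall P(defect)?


P(B) = Σ P(B|Aᵢ)×P(Aᵢ)
  4/25×71/100 = 71/625
  1/10×29/100 = 29/1000
Sum = 713/5000

P(defect) = 713/5000 ≈ 14.26%


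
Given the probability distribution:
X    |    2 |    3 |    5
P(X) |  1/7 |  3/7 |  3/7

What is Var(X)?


E[X] = 26/7
E[X²] = 106/7
Var(X) = E[X²] - (E[X])² = 106/7 - 676/49 = 66/49

Var(X) = 66/49 ≈ 1.3469


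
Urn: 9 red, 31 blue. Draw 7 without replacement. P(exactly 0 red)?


Hypergeometric: C(9,0)×C(31,7)/C(40,7)
= 1×2629575/18643560 = 13485/95608

P(X=0) = 13485/95608 ≈ 14.10%


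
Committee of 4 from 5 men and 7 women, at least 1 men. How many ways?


Count by #men:
  1M,3W: C(5,1)×C(7,3)=175
  2M,2W: C(5,2)×C(7,2)=210
  3M,1W: C(5,3)×C(7,1)=70
  4M,0W: C(5,4)×C(7,0)=5
Total = 460

460


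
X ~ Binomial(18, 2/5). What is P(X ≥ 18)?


P(X ≥ 18) = Σ P(X=i) for i=18..18
P(X=18) = 262144/3814697265625
Sum = 262144/3814697265625

P(X ≥ 18) = 262144/3814697265625 ≈ 0.00%


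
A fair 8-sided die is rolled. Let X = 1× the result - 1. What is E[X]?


E[die] = (1+8)/2 = 9/2
E[X] = 1×9/2 - 1 = 7/2

E[X] = 7/2


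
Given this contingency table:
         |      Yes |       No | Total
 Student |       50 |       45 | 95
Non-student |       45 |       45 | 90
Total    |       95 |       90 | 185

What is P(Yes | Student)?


P(Yes | Student) = 50/(50+45) = 50/95 = 10/19

P(Yes|Student) = 10/19 ≈ 52.63%


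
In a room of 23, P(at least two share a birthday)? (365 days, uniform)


P(all different) = Π(365-i)/365 for i=0..22
= 0.492703
P(match) = 1 - 0.492703 = 0.507297

P ≈ 0.5073 ≈ 50.73%


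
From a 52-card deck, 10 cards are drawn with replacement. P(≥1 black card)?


P(not a black card) = 26/52 = 1/2
P(none in 10 draws) = (1/2)^10 = 1/1024
P(≥1 black card) = 1 - 1/1024 = 1023/1024

P = 1023/1024 ≈ 99.90%


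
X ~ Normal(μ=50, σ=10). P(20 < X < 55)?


z₁=(20-50)/10=-3.0, z₂=(55-50)/10=0.5
P = Φ(0.5) - Φ(-3.0) = 0.691462 - 0.001350 = 0.690112 ≈ 0.6901

P(20 < X < 55) ≈ 0.6901


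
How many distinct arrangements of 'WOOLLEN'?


Letters: 7, freq: {'W': 1, 'O': 2, 'L': 2, 'E': 1, 'N': 1}
7!/(1!×2!×2!×1!×1!) = 5040/4 = 1260

1260


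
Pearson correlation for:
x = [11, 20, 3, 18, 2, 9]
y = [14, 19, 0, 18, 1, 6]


n=6, Σx=63, Σy=58, Σxy=914, Σx²=939, Σy²=918
r = (6×914 - 63×58)/√((6×939 - 63²)(6×918 - 58²))
= 1830/√(1665×2144) = 1830/√3569760 ≈ 1830/1889.3809 ≈ 0.9686

r ≈ 0.9686


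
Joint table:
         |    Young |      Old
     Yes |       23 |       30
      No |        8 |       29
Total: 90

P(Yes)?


P(Yes) = (23+30)/90 = 53/90

P(Yes) = 53/90 ≈ 58.89%


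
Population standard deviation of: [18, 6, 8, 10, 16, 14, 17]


Mean = 89/7
  (18-89/7)²=1369/49
  (6-89/7)²=2209/49
  (8-89/7)²=1089/49
  (10-89/7)²=361/49
  (16-89/7)²=529/49
  (14-89/7)²=81/49
  (17-89/7)²=900/49
Σ(x-μ)² = 934/7
σ² = (934/7)/7 = 934/49

σ = √(934/49) ≈ 4.3659


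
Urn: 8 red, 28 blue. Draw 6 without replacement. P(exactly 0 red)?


Hypergeometric: C(8,0)×C(28,6)/C(36,6)
= 1×376740/1947792 = 4485/23188

P(X=0) = 4485/23188 ≈ 19.34%


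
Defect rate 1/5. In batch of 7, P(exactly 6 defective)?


Binomial: P(X=6) = C(7,6)×p^6×(1-p)^1
= 7 × 1/15625 × 4/5 = 28/78125

P(X=6) = 28/78125 ≈ 0.04%


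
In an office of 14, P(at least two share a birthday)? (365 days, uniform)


P(all different) = Π(365-i)/365 for i=0..13
= 0.776897
P(match) = 1 - 0.776897 = 0.223103

P ≈ 0.2231 ≈ 22.31%


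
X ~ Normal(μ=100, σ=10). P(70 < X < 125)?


z₁=(70-100)/10=-3.0, z₂=(125-100)/10=2.5
P = Φ(2.5) - Φ(-3.0) = 0.993790 - 0.001350 = 0.992440 ≈ 0.9924

P(70 < X < 125) ≈ 0.9924


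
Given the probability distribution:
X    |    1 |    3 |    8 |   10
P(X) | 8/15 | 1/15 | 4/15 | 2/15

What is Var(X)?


E[X] = 21/5
E[X²] = 473/15
Var(X) = E[X²] - (E[X])² = 473/15 - 441/25 = 1042/75

Var(X) = 1042/75 ≈ 13.8933


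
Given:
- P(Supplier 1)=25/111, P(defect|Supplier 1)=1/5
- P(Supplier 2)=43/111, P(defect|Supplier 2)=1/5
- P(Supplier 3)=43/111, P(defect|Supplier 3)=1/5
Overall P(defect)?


P(B) = Σ P(B|Aᵢ)×P(Aᵢ)
  1/5×25/111 = 5/111
  1/5×43/111 = 43/555
  1/5×43/111 = 43/555
Sum = 1/5

P(defect) = 1/5 ≈ 20.00%


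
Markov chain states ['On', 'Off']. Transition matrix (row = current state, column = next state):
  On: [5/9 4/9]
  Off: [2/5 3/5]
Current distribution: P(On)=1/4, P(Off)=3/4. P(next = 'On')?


P(next=On) = Σᵢ P(now=i)×P(i→On)
= 1/4×5/9 + 3/4×2/5
= 5/36 + 3/10 = 79/180

P = 79/180 ≈ 0.4389


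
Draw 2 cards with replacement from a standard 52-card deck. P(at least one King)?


P(not a King) = 48/52 = 12/13
P(none in 2 draws) = (12/13)^2 = 144/169
P(≥1 King) = 1 - 144/169 = 25/169

P = 25/169 ≈ 14.79%


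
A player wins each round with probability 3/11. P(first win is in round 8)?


Geometric: P(X=8) = (1-p)^(k-1)×p = (8/11)^7×3/11 = 6291456/214358881

P(X=8) = 6291456/214358881 ≈ 2.94%


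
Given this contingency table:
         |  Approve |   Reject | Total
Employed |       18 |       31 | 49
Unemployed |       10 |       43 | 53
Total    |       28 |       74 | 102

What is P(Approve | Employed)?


P(Approve | Employed) = 18/(18+31) = 18/49

P(Approve|Employed) = 18/49 ≈ 36.73%


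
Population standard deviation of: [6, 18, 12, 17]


Mean = 53/4
  (6-53/4)²=841/16
  (18-53/4)²=361/16
  (12-53/4)²=25/16
  (17-53/4)²=225/16
Σ(x-μ)² = 363/4
σ² = (363/4)/4 = 363/16

σ = √(363/16) ≈ 4.7631


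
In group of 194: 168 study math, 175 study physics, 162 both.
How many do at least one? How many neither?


|A∪B| = 168+175-162 = 181
Neither = 194-181 = 13

At least one: 181; Neither: 13


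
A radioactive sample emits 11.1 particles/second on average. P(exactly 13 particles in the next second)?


Poisson(λ=11.1): P(X=13) = e^(-λ)×λ^k/k!
= e^(-11.1) × 11.1^13 / 13!
≈ 1.511232382e-05 × 3.8832801626e+13 / 6227020800 ≈ 0.094243

P(X=13) ≈ 0.094243 ≈ 9.42%


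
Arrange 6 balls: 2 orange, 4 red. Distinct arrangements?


6!/(2!×4!) = 15

15


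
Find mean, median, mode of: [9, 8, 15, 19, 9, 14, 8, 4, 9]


Sorted: [4, 8, 8, 9, 9, 9, 14, 15, 19]
Mean = 95/9
Median = 9
Freq: {9: 3, 8: 2, 15: 1, 19: 1, 14: 1, 4: 1}
Mode: [9]

Mean=95/9, Median=9, Mode=9


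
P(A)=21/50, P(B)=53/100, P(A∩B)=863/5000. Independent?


P(A)×P(B) = 1113/5000
P(A∩B) = 863/5000
Not equal → NOT independent

No, not independent
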